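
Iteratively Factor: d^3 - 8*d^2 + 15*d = (d - 5)*(d^2 - 3*d) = d*(d - 5)*(d - 3)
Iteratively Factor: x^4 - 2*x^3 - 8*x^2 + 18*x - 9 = (x + 3)*(x^3 - 5*x^2 + 7*x - 3) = (x - 1)*(x + 3)*(x^2 - 4*x + 3) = (x - 1)^2*(x + 3)*(x - 3)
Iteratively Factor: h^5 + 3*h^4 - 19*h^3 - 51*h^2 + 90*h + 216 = (h + 3)*(h^4 - 19*h^2 + 6*h + 72) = (h - 3)*(h + 3)*(h^3 + 3*h^2 - 10*h - 24) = (h - 3)^2*(h + 3)*(h^2 + 6*h + 8) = (h - 3)^2*(h + 2)*(h + 3)*(h + 4)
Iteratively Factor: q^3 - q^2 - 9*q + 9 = (q - 1)*(q^2 - 9) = (q - 1)*(q + 3)*(q - 3)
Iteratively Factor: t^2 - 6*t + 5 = (t - 1)*(t - 5)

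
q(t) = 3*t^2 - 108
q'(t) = 6*t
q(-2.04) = -95.52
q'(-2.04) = -12.24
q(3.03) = -80.46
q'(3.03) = 18.18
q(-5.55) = -15.59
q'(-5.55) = -33.30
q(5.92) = -2.86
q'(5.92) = 35.52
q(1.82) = -98.06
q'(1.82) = 10.92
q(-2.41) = -90.58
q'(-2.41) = -14.46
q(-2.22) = -93.21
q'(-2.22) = -13.32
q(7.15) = 45.37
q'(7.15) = 42.90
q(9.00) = 135.00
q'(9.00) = 54.00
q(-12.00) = 324.00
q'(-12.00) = -72.00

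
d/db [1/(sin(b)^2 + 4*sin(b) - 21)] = -2*(sin(b) + 2)*cos(b)/(sin(b)^2 + 4*sin(b) - 21)^2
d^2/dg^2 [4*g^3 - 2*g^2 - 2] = 24*g - 4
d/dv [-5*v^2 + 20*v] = 20 - 10*v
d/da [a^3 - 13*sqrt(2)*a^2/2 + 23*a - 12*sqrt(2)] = 3*a^2 - 13*sqrt(2)*a + 23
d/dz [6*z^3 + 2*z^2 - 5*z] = 18*z^2 + 4*z - 5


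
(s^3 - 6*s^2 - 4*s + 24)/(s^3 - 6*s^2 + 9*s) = (s^3 - 6*s^2 - 4*s + 24)/(s*(s^2 - 6*s + 9))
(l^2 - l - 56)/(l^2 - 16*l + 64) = (l + 7)/(l - 8)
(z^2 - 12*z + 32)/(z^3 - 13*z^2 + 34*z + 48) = (z - 4)/(z^2 - 5*z - 6)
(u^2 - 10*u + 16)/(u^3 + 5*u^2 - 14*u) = (u - 8)/(u*(u + 7))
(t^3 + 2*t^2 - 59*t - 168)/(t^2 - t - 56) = t + 3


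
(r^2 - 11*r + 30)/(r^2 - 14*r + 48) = (r - 5)/(r - 8)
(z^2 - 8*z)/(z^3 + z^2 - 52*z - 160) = z/(z^2 + 9*z + 20)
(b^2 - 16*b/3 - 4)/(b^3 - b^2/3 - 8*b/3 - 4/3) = (b - 6)/(b^2 - b - 2)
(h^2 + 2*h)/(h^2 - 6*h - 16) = h/(h - 8)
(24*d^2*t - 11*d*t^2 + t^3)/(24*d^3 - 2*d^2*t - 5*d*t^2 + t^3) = t*(-8*d + t)/(-8*d^2 - 2*d*t + t^2)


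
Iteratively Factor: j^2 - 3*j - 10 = (j + 2)*(j - 5)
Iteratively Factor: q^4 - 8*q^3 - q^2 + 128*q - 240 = (q + 4)*(q^3 - 12*q^2 + 47*q - 60) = (q - 3)*(q + 4)*(q^2 - 9*q + 20) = (q - 4)*(q - 3)*(q + 4)*(q - 5)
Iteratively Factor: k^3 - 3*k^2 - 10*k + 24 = (k + 3)*(k^2 - 6*k + 8) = (k - 2)*(k + 3)*(k - 4)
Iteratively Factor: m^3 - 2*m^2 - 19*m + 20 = (m - 1)*(m^2 - m - 20) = (m - 1)*(m + 4)*(m - 5)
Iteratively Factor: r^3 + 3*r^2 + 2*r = (r + 1)*(r^2 + 2*r) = r*(r + 1)*(r + 2)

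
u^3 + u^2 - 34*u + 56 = (u - 4)*(u - 2)*(u + 7)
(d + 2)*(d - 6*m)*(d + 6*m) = d^3 + 2*d^2 - 36*d*m^2 - 72*m^2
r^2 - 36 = (r - 6)*(r + 6)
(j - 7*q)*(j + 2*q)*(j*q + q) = j^3*q - 5*j^2*q^2 + j^2*q - 14*j*q^3 - 5*j*q^2 - 14*q^3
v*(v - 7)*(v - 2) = v^3 - 9*v^2 + 14*v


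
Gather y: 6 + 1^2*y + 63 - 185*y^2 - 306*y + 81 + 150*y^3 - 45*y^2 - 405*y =150*y^3 - 230*y^2 - 710*y + 150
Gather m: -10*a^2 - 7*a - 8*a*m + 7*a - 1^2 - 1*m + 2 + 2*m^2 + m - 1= -10*a^2 - 8*a*m + 2*m^2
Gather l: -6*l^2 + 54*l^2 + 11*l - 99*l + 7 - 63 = 48*l^2 - 88*l - 56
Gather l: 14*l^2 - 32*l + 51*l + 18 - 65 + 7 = 14*l^2 + 19*l - 40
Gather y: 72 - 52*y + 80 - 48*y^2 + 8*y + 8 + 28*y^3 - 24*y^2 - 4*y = 28*y^3 - 72*y^2 - 48*y + 160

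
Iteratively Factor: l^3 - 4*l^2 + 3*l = (l - 1)*(l^2 - 3*l) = l*(l - 1)*(l - 3)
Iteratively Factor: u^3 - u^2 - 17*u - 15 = (u + 3)*(u^2 - 4*u - 5) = (u - 5)*(u + 3)*(u + 1)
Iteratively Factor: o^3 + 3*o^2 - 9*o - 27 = (o - 3)*(o^2 + 6*o + 9) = (o - 3)*(o + 3)*(o + 3)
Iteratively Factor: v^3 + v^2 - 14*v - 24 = (v + 2)*(v^2 - v - 12) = (v + 2)*(v + 3)*(v - 4)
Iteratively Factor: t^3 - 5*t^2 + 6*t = (t)*(t^2 - 5*t + 6) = t*(t - 2)*(t - 3)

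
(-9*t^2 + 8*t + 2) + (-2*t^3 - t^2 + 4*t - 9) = -2*t^3 - 10*t^2 + 12*t - 7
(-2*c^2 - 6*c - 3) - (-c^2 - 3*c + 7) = -c^2 - 3*c - 10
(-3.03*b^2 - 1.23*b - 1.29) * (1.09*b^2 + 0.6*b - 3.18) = -3.3027*b^4 - 3.1587*b^3 + 7.4913*b^2 + 3.1374*b + 4.1022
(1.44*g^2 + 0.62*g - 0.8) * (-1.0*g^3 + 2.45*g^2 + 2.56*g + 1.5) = -1.44*g^5 + 2.908*g^4 + 6.0054*g^3 + 1.7872*g^2 - 1.118*g - 1.2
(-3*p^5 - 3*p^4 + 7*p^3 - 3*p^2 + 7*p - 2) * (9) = -27*p^5 - 27*p^4 + 63*p^3 - 27*p^2 + 63*p - 18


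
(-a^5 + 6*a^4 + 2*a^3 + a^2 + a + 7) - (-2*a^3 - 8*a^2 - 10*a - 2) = -a^5 + 6*a^4 + 4*a^3 + 9*a^2 + 11*a + 9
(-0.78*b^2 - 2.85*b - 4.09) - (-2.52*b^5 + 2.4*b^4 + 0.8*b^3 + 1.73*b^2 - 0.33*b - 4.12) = 2.52*b^5 - 2.4*b^4 - 0.8*b^3 - 2.51*b^2 - 2.52*b + 0.0300000000000002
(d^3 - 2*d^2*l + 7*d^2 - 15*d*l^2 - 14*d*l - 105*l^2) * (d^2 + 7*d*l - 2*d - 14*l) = d^5 + 5*d^4*l + 5*d^4 - 29*d^3*l^2 + 25*d^3*l - 14*d^3 - 105*d^2*l^3 - 145*d^2*l^2 - 70*d^2*l - 525*d*l^3 + 406*d*l^2 + 1470*l^3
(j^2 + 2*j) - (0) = j^2 + 2*j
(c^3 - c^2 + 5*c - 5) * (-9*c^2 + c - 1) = -9*c^5 + 10*c^4 - 47*c^3 + 51*c^2 - 10*c + 5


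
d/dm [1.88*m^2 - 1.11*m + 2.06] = 3.76*m - 1.11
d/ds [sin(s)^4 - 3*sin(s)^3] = (4*sin(s) - 9)*sin(s)^2*cos(s)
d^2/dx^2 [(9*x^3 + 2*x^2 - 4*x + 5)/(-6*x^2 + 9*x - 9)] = 2*(-23*x^3 + 219*x^2 - 225*x + 3)/(3*(8*x^6 - 36*x^5 + 90*x^4 - 135*x^3 + 135*x^2 - 81*x + 27))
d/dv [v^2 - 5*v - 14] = 2*v - 5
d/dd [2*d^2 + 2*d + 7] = 4*d + 2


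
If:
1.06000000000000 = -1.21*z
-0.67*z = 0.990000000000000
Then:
No Solution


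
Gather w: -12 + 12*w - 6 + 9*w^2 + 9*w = 9*w^2 + 21*w - 18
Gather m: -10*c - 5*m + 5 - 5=-10*c - 5*m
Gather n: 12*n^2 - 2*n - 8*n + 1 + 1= 12*n^2 - 10*n + 2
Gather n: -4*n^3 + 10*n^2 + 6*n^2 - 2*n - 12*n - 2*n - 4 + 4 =-4*n^3 + 16*n^2 - 16*n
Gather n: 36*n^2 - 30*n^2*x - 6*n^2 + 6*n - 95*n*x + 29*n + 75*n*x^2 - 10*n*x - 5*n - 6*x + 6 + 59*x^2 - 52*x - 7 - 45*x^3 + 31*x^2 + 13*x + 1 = n^2*(30 - 30*x) + n*(75*x^2 - 105*x + 30) - 45*x^3 + 90*x^2 - 45*x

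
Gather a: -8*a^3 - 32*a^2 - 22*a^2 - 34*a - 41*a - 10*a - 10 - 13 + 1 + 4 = -8*a^3 - 54*a^2 - 85*a - 18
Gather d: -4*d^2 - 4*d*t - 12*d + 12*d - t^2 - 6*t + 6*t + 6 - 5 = -4*d^2 - 4*d*t - t^2 + 1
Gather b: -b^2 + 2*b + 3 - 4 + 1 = -b^2 + 2*b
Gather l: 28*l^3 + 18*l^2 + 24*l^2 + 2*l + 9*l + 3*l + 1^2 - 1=28*l^3 + 42*l^2 + 14*l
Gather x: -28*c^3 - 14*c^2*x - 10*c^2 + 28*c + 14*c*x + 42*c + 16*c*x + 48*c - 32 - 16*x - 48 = -28*c^3 - 10*c^2 + 118*c + x*(-14*c^2 + 30*c - 16) - 80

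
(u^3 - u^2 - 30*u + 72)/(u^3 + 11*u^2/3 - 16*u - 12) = 3*(u - 4)/(3*u + 2)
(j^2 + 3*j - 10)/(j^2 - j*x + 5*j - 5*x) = (2 - j)/(-j + x)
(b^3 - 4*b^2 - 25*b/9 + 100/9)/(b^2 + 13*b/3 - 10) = (3*b^2 - 7*b - 20)/(3*(b + 6))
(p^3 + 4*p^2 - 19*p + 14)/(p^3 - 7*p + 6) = (p + 7)/(p + 3)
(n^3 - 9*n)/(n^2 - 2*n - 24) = n*(9 - n^2)/(-n^2 + 2*n + 24)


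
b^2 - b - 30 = (b - 6)*(b + 5)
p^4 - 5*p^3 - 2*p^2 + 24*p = p*(p - 4)*(p - 3)*(p + 2)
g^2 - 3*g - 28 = (g - 7)*(g + 4)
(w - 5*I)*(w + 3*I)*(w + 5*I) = w^3 + 3*I*w^2 + 25*w + 75*I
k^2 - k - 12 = (k - 4)*(k + 3)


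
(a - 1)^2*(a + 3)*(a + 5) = a^4 + 6*a^3 - 22*a + 15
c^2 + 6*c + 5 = (c + 1)*(c + 5)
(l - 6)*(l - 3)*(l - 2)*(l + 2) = l^4 - 9*l^3 + 14*l^2 + 36*l - 72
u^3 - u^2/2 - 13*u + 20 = (u - 5/2)*(u - 2)*(u + 4)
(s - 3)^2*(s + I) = s^3 - 6*s^2 + I*s^2 + 9*s - 6*I*s + 9*I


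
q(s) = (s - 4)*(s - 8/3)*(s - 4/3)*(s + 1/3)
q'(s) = (s - 4)*(s - 8/3)*(s - 4/3) + (s - 4)*(s - 8/3)*(s + 1/3) + (s - 4)*(s - 4/3)*(s + 1/3) + (s - 8/3)*(s - 4/3)*(s + 1/3) = 4*s^3 - 23*s^2 + 304*s/9 - 208/27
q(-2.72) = 350.18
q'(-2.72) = -350.24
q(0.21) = -5.68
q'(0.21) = -1.59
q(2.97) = -1.69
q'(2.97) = -5.47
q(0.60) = -4.81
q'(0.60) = 5.15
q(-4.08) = 1105.63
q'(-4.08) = -800.05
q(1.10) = -1.52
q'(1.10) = 6.95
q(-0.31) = -0.49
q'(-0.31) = -20.50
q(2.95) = -1.58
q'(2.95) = -5.53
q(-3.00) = 458.37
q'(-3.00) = -424.04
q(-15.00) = 80410.81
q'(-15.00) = -19189.37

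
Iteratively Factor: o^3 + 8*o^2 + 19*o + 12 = (o + 4)*(o^2 + 4*o + 3) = (o + 3)*(o + 4)*(o + 1)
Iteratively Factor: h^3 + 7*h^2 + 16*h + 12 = (h + 2)*(h^2 + 5*h + 6) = (h + 2)*(h + 3)*(h + 2)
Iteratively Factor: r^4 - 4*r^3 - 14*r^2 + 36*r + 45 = (r - 3)*(r^3 - r^2 - 17*r - 15) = (r - 5)*(r - 3)*(r^2 + 4*r + 3) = (r - 5)*(r - 3)*(r + 1)*(r + 3)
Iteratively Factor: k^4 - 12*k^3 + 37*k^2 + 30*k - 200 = (k - 5)*(k^3 - 7*k^2 + 2*k + 40) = (k - 5)^2*(k^2 - 2*k - 8) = (k - 5)^2*(k + 2)*(k - 4)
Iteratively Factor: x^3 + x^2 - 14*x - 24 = (x + 3)*(x^2 - 2*x - 8) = (x - 4)*(x + 3)*(x + 2)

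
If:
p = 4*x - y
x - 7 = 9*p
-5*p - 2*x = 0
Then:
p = -14/23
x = 35/23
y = 154/23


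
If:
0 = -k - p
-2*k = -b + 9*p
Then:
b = 7*p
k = -p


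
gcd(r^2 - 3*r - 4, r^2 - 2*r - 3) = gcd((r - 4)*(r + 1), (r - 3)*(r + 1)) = r + 1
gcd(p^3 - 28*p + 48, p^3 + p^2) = 1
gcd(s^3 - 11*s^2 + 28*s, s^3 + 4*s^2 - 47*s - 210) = s - 7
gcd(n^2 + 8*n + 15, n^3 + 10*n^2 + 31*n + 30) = n^2 + 8*n + 15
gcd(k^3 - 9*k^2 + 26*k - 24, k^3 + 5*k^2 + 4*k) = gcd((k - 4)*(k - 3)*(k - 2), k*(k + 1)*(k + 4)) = 1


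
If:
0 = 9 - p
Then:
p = 9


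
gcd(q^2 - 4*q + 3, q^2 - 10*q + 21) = q - 3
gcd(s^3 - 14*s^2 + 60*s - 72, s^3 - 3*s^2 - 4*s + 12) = s - 2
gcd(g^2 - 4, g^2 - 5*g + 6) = g - 2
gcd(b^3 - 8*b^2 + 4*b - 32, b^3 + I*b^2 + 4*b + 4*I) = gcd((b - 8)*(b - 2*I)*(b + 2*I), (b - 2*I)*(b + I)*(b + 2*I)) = b^2 + 4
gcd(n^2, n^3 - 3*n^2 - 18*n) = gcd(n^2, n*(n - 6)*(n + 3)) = n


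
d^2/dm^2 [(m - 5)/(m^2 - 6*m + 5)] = 2/(m^3 - 3*m^2 + 3*m - 1)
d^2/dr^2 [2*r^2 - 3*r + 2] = 4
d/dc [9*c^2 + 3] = 18*c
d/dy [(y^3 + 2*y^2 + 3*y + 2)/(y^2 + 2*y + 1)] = (y^2 + 2*y - 1)/(y^2 + 2*y + 1)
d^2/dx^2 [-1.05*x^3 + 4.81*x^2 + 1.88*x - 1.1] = 9.62 - 6.3*x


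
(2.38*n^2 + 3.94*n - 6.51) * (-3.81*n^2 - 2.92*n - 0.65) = -9.0678*n^4 - 21.961*n^3 + 11.7513*n^2 + 16.4482*n + 4.2315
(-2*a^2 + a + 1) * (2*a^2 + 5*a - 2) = -4*a^4 - 8*a^3 + 11*a^2 + 3*a - 2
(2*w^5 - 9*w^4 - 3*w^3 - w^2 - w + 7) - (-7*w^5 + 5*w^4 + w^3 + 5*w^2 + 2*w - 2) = 9*w^5 - 14*w^4 - 4*w^3 - 6*w^2 - 3*w + 9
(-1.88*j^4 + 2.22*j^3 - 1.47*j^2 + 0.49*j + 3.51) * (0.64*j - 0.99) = -1.2032*j^5 + 3.282*j^4 - 3.1386*j^3 + 1.7689*j^2 + 1.7613*j - 3.4749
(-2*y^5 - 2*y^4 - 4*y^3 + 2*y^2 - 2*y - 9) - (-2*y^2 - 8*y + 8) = -2*y^5 - 2*y^4 - 4*y^3 + 4*y^2 + 6*y - 17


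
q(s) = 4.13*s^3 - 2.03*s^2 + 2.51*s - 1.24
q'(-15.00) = 2851.16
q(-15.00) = -14434.39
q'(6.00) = 424.19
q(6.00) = 832.82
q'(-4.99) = 331.28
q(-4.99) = -577.47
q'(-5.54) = 405.27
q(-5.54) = -779.68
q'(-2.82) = 112.49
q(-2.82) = -117.08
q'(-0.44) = 6.70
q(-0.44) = -3.09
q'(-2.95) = 122.31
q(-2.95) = -132.34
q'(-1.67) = 43.84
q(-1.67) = -30.33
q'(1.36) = 19.90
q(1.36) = 8.81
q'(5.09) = 302.85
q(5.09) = 503.57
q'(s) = 12.39*s^2 - 4.06*s + 2.51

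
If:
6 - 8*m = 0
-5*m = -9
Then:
No Solution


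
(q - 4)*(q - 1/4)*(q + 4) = q^3 - q^2/4 - 16*q + 4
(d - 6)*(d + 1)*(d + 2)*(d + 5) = d^4 + 2*d^3 - 31*d^2 - 92*d - 60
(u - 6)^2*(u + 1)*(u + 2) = u^4 - 9*u^3 + 2*u^2 + 84*u + 72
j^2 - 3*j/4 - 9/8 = (j - 3/2)*(j + 3/4)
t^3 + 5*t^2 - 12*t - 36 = (t - 3)*(t + 2)*(t + 6)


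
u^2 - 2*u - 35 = (u - 7)*(u + 5)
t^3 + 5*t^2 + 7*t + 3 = (t + 1)^2*(t + 3)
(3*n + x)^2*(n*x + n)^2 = 9*n^4*x^2 + 18*n^4*x + 9*n^4 + 6*n^3*x^3 + 12*n^3*x^2 + 6*n^3*x + n^2*x^4 + 2*n^2*x^3 + n^2*x^2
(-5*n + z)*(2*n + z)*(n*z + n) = -10*n^3*z - 10*n^3 - 3*n^2*z^2 - 3*n^2*z + n*z^3 + n*z^2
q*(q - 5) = q^2 - 5*q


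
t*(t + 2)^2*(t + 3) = t^4 + 7*t^3 + 16*t^2 + 12*t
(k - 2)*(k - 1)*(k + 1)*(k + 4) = k^4 + 2*k^3 - 9*k^2 - 2*k + 8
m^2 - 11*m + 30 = (m - 6)*(m - 5)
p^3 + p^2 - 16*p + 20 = (p - 2)^2*(p + 5)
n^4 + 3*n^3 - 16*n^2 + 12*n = n*(n - 2)*(n - 1)*(n + 6)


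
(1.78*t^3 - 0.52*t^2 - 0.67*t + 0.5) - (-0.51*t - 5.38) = 1.78*t^3 - 0.52*t^2 - 0.16*t + 5.88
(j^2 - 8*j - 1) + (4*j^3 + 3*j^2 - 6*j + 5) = 4*j^3 + 4*j^2 - 14*j + 4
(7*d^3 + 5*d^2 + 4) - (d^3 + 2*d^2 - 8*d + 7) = 6*d^3 + 3*d^2 + 8*d - 3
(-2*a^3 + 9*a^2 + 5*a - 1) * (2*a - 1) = -4*a^4 + 20*a^3 + a^2 - 7*a + 1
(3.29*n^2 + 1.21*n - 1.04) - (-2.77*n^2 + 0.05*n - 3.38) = 6.06*n^2 + 1.16*n + 2.34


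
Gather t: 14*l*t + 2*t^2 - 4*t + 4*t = 14*l*t + 2*t^2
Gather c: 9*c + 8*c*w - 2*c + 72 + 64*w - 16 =c*(8*w + 7) + 64*w + 56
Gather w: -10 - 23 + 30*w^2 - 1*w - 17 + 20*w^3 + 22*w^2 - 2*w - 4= 20*w^3 + 52*w^2 - 3*w - 54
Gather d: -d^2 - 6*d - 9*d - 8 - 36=-d^2 - 15*d - 44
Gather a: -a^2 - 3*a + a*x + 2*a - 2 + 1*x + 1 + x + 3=-a^2 + a*(x - 1) + 2*x + 2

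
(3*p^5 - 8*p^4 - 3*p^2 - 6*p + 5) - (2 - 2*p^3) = 3*p^5 - 8*p^4 + 2*p^3 - 3*p^2 - 6*p + 3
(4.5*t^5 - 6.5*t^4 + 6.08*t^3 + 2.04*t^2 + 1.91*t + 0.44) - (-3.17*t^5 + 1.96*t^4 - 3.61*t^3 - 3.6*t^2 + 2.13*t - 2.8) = 7.67*t^5 - 8.46*t^4 + 9.69*t^3 + 5.64*t^2 - 0.22*t + 3.24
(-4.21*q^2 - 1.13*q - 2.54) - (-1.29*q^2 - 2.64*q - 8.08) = -2.92*q^2 + 1.51*q + 5.54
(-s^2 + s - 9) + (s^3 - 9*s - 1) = s^3 - s^2 - 8*s - 10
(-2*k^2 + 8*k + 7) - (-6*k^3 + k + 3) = 6*k^3 - 2*k^2 + 7*k + 4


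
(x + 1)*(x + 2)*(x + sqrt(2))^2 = x^4 + 2*sqrt(2)*x^3 + 3*x^3 + 4*x^2 + 6*sqrt(2)*x^2 + 4*sqrt(2)*x + 6*x + 4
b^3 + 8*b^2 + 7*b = b*(b + 1)*(b + 7)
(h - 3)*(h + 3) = h^2 - 9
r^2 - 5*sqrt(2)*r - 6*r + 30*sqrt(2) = (r - 6)*(r - 5*sqrt(2))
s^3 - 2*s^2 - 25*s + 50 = (s - 5)*(s - 2)*(s + 5)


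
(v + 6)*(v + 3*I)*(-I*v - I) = -I*v^3 + 3*v^2 - 7*I*v^2 + 21*v - 6*I*v + 18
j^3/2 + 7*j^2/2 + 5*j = j*(j/2 + 1)*(j + 5)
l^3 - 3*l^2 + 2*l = l*(l - 2)*(l - 1)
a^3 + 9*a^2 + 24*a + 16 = (a + 1)*(a + 4)^2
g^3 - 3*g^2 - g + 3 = (g - 3)*(g - 1)*(g + 1)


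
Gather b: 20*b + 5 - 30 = 20*b - 25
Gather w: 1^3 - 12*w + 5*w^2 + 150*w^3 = 150*w^3 + 5*w^2 - 12*w + 1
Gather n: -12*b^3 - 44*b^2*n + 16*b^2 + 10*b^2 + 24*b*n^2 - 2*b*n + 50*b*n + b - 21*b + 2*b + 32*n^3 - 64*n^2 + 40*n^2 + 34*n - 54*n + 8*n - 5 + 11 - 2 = -12*b^3 + 26*b^2 - 18*b + 32*n^3 + n^2*(24*b - 24) + n*(-44*b^2 + 48*b - 12) + 4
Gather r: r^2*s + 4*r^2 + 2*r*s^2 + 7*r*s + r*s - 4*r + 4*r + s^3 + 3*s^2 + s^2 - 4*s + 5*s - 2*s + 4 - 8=r^2*(s + 4) + r*(2*s^2 + 8*s) + s^3 + 4*s^2 - s - 4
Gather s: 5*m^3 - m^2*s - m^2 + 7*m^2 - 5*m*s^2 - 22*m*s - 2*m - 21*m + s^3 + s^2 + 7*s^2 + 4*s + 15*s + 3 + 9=5*m^3 + 6*m^2 - 23*m + s^3 + s^2*(8 - 5*m) + s*(-m^2 - 22*m + 19) + 12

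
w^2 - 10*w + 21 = (w - 7)*(w - 3)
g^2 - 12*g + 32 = (g - 8)*(g - 4)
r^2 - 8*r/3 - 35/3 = (r - 5)*(r + 7/3)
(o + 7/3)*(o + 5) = o^2 + 22*o/3 + 35/3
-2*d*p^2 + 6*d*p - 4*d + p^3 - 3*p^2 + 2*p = (-2*d + p)*(p - 2)*(p - 1)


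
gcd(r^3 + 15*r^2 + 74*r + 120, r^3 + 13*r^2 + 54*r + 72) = r^2 + 10*r + 24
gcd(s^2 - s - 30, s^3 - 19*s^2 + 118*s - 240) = s - 6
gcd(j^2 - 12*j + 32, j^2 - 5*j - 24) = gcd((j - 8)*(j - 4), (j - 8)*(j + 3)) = j - 8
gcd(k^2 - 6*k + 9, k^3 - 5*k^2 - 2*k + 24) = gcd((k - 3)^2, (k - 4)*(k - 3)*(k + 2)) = k - 3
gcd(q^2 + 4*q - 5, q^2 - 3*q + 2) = q - 1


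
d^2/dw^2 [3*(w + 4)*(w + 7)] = 6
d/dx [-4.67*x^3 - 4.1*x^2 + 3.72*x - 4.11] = -14.01*x^2 - 8.2*x + 3.72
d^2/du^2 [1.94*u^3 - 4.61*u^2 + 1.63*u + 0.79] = 11.64*u - 9.22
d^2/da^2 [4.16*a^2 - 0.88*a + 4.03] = 8.32000000000000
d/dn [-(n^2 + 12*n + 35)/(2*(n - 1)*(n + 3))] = (5*n^2 + 38*n + 53)/(n^4 + 4*n^3 - 2*n^2 - 12*n + 9)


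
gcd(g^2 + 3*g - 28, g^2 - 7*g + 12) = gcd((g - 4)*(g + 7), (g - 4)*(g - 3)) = g - 4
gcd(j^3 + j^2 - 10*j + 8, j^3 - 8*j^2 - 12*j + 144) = j + 4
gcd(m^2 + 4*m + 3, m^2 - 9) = m + 3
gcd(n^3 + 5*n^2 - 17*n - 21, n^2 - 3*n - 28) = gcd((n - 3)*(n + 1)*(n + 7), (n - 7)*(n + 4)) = 1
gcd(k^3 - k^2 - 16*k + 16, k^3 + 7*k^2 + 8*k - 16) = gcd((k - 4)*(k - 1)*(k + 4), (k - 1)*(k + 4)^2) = k^2 + 3*k - 4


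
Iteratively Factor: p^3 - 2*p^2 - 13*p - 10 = (p + 1)*(p^2 - 3*p - 10) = (p - 5)*(p + 1)*(p + 2)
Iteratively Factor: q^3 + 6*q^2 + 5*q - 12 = (q + 3)*(q^2 + 3*q - 4) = (q + 3)*(q + 4)*(q - 1)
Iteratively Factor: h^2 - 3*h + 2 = (h - 2)*(h - 1)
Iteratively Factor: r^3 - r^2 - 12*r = (r - 4)*(r^2 + 3*r) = (r - 4)*(r + 3)*(r)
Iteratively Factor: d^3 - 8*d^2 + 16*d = (d - 4)*(d^2 - 4*d) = d*(d - 4)*(d - 4)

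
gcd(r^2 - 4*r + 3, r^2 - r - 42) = 1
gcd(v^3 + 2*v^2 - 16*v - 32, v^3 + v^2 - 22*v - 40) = v^2 + 6*v + 8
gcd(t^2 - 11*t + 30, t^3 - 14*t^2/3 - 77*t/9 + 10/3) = t - 6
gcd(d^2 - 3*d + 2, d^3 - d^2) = d - 1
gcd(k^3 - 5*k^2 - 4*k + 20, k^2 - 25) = k - 5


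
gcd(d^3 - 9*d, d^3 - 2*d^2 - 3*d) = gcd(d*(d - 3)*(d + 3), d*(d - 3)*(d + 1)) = d^2 - 3*d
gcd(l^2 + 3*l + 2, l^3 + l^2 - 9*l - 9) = l + 1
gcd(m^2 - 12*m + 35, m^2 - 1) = 1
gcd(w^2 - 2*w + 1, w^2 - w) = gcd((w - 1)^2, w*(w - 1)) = w - 1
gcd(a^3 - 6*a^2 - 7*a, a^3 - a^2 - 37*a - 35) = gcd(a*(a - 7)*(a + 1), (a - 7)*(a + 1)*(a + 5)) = a^2 - 6*a - 7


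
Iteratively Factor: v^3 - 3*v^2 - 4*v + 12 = (v + 2)*(v^2 - 5*v + 6) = (v - 3)*(v + 2)*(v - 2)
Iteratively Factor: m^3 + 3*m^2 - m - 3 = (m + 1)*(m^2 + 2*m - 3) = (m + 1)*(m + 3)*(m - 1)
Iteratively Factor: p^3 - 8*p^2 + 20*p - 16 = (p - 4)*(p^2 - 4*p + 4) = (p - 4)*(p - 2)*(p - 2)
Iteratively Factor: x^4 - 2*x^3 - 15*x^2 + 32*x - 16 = (x + 4)*(x^3 - 6*x^2 + 9*x - 4) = (x - 1)*(x + 4)*(x^2 - 5*x + 4) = (x - 1)^2*(x + 4)*(x - 4)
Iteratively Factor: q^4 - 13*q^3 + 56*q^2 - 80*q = (q)*(q^3 - 13*q^2 + 56*q - 80) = q*(q - 4)*(q^2 - 9*q + 20) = q*(q - 4)^2*(q - 5)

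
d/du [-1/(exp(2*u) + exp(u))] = (2*exp(u) + 1)*exp(-u)/(exp(u) + 1)^2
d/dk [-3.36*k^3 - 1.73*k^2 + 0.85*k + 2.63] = -10.08*k^2 - 3.46*k + 0.85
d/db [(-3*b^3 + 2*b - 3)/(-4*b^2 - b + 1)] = (12*b^4 + 6*b^3 - b^2 - 24*b - 1)/(16*b^4 + 8*b^3 - 7*b^2 - 2*b + 1)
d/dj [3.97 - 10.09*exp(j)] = -10.09*exp(j)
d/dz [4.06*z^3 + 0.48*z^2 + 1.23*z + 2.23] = 12.18*z^2 + 0.96*z + 1.23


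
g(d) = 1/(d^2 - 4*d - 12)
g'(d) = (4 - 2*d)/(d^2 - 4*d - 12)^2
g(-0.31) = -0.09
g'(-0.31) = 0.04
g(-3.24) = 0.09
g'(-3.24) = 0.08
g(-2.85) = 0.13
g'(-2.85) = 0.17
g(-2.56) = 0.21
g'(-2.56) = 0.40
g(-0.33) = -0.09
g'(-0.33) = 0.04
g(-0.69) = -0.11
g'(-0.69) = 0.07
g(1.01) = -0.07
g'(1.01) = 0.01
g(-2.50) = 0.24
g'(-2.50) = 0.50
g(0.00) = -0.08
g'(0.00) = 0.03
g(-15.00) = 0.00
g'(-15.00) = 0.00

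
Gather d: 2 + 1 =3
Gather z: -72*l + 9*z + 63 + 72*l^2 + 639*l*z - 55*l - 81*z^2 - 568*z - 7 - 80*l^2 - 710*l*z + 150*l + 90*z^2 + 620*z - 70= -8*l^2 + 23*l + 9*z^2 + z*(61 - 71*l) - 14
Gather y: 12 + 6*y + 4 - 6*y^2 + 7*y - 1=-6*y^2 + 13*y + 15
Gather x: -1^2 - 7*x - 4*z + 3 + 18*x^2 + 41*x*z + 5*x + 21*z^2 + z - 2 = 18*x^2 + x*(41*z - 2) + 21*z^2 - 3*z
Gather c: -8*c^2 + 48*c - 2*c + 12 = -8*c^2 + 46*c + 12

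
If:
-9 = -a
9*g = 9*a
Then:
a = 9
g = 9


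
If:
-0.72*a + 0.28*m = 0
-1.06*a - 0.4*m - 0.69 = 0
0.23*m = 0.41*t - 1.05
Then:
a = -0.33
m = -0.85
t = 2.08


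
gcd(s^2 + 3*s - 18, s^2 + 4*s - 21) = s - 3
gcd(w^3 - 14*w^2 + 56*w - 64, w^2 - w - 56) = w - 8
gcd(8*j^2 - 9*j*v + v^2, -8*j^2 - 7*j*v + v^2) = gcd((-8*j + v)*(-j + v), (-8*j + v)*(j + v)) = -8*j + v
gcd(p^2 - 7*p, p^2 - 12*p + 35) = p - 7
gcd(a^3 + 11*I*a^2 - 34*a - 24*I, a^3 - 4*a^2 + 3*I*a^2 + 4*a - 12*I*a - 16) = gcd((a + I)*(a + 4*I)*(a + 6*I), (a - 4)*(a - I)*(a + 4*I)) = a + 4*I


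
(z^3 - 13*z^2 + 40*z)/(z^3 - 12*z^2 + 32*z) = (z - 5)/(z - 4)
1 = 1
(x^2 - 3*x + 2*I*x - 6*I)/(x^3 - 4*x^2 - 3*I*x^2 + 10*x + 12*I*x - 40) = (x - 3)/(x^2 - x*(4 + 5*I) + 20*I)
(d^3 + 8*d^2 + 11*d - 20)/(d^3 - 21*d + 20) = (d + 4)/(d - 4)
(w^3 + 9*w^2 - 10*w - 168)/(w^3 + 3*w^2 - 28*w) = (w + 6)/w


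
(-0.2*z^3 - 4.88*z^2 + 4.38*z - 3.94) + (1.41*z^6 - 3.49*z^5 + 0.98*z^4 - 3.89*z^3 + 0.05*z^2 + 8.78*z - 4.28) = 1.41*z^6 - 3.49*z^5 + 0.98*z^4 - 4.09*z^3 - 4.83*z^2 + 13.16*z - 8.22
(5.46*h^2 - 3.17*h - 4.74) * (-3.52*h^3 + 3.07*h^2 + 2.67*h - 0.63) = -19.2192*h^5 + 27.9206*h^4 + 21.5311*h^3 - 26.4555*h^2 - 10.6587*h + 2.9862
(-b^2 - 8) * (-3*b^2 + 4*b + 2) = 3*b^4 - 4*b^3 + 22*b^2 - 32*b - 16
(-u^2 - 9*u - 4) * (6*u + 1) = -6*u^3 - 55*u^2 - 33*u - 4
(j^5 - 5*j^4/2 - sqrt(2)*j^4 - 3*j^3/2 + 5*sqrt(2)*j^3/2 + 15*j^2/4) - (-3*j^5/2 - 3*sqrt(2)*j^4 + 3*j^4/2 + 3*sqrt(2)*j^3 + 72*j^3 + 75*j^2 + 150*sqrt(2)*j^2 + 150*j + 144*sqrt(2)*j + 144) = 5*j^5/2 - 4*j^4 + 2*sqrt(2)*j^4 - 147*j^3/2 - sqrt(2)*j^3/2 - 150*sqrt(2)*j^2 - 285*j^2/4 - 144*sqrt(2)*j - 150*j - 144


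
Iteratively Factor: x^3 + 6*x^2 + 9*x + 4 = (x + 1)*(x^2 + 5*x + 4) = (x + 1)^2*(x + 4)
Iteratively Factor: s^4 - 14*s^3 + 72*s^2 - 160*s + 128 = (s - 2)*(s^3 - 12*s^2 + 48*s - 64) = (s - 4)*(s - 2)*(s^2 - 8*s + 16) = (s - 4)^2*(s - 2)*(s - 4)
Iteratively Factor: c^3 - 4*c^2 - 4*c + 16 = (c - 4)*(c^2 - 4) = (c - 4)*(c + 2)*(c - 2)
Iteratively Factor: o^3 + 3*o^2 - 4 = (o - 1)*(o^2 + 4*o + 4) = (o - 1)*(o + 2)*(o + 2)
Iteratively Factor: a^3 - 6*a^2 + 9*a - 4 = (a - 1)*(a^2 - 5*a + 4) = (a - 4)*(a - 1)*(a - 1)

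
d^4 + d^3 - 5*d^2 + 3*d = d*(d - 1)^2*(d + 3)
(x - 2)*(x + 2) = x^2 - 4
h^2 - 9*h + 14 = (h - 7)*(h - 2)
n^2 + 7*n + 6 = (n + 1)*(n + 6)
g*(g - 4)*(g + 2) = g^3 - 2*g^2 - 8*g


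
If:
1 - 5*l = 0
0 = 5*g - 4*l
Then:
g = 4/25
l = 1/5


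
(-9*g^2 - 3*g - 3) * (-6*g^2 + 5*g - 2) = 54*g^4 - 27*g^3 + 21*g^2 - 9*g + 6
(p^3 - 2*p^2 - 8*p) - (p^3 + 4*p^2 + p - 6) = -6*p^2 - 9*p + 6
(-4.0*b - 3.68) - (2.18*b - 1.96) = -6.18*b - 1.72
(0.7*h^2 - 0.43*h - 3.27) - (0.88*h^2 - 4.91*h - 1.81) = -0.18*h^2 + 4.48*h - 1.46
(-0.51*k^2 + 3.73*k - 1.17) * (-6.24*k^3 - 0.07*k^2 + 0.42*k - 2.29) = 3.1824*k^5 - 23.2395*k^4 + 6.8255*k^3 + 2.8164*k^2 - 9.0331*k + 2.6793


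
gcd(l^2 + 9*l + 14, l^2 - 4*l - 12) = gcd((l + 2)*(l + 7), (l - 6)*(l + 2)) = l + 2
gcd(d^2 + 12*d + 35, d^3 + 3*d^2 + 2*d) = 1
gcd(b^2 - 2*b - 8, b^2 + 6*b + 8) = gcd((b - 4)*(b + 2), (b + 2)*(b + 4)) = b + 2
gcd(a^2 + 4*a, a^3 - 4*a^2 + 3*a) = a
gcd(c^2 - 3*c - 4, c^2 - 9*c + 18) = 1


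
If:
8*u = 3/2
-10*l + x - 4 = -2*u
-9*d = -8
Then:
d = 8/9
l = x/10 - 29/80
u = 3/16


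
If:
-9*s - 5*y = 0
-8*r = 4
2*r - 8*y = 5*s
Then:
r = -1/2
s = 5/47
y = -9/47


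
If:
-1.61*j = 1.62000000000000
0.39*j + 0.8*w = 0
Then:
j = -1.01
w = 0.49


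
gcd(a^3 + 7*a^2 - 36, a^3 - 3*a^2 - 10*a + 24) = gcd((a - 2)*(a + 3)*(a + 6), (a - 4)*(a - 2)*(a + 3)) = a^2 + a - 6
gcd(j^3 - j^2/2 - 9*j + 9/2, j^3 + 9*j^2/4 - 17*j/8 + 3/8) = j^2 + 5*j/2 - 3/2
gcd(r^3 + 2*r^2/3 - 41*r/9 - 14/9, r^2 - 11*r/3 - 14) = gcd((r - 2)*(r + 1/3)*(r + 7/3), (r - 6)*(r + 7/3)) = r + 7/3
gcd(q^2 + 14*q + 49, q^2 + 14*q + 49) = q^2 + 14*q + 49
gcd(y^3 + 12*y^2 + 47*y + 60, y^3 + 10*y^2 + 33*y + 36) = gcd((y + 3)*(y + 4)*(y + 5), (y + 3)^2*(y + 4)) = y^2 + 7*y + 12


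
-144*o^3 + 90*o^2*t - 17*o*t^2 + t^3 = (-8*o + t)*(-6*o + t)*(-3*o + t)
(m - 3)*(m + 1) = m^2 - 2*m - 3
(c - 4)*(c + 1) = c^2 - 3*c - 4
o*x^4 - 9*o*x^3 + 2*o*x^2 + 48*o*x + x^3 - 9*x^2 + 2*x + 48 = (x - 8)*(x - 3)*(x + 2)*(o*x + 1)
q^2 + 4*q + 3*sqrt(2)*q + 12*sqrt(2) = (q + 4)*(q + 3*sqrt(2))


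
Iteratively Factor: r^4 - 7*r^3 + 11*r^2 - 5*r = (r - 1)*(r^3 - 6*r^2 + 5*r) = (r - 1)^2*(r^2 - 5*r) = r*(r - 1)^2*(r - 5)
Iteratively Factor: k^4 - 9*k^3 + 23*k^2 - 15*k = (k - 1)*(k^3 - 8*k^2 + 15*k) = (k - 5)*(k - 1)*(k^2 - 3*k) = (k - 5)*(k - 3)*(k - 1)*(k)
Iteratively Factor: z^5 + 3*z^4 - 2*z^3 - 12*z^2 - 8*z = (z + 2)*(z^4 + z^3 - 4*z^2 - 4*z) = (z + 2)^2*(z^3 - z^2 - 2*z) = z*(z + 2)^2*(z^2 - z - 2) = z*(z - 2)*(z + 2)^2*(z + 1)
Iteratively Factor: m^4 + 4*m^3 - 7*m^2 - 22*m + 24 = (m + 4)*(m^3 - 7*m + 6) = (m + 3)*(m + 4)*(m^2 - 3*m + 2) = (m - 2)*(m + 3)*(m + 4)*(m - 1)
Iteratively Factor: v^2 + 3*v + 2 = (v + 1)*(v + 2)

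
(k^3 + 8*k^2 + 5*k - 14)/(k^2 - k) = k + 9 + 14/k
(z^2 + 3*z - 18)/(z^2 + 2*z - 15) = (z + 6)/(z + 5)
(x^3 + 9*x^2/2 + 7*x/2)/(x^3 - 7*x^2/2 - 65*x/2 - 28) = x/(x - 8)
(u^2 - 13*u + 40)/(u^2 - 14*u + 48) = (u - 5)/(u - 6)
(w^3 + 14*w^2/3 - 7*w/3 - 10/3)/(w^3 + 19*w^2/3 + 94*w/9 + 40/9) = 3*(w^2 + 4*w - 5)/(3*w^2 + 17*w + 20)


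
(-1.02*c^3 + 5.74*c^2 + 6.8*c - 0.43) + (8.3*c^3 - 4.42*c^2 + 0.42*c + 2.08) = 7.28*c^3 + 1.32*c^2 + 7.22*c + 1.65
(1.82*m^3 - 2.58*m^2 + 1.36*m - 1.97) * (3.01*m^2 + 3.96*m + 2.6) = 5.4782*m^5 - 0.558599999999999*m^4 - 1.3912*m^3 - 7.2521*m^2 - 4.2652*m - 5.122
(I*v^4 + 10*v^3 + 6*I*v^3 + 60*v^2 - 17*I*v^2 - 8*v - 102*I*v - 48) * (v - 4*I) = I*v^5 + 14*v^4 + 6*I*v^4 + 84*v^3 - 57*I*v^3 - 76*v^2 - 342*I*v^2 - 456*v + 32*I*v + 192*I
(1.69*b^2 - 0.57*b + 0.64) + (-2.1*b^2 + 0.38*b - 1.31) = -0.41*b^2 - 0.19*b - 0.67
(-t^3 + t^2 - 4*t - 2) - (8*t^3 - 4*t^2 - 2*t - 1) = -9*t^3 + 5*t^2 - 2*t - 1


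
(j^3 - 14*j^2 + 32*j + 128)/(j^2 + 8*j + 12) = (j^2 - 16*j + 64)/(j + 6)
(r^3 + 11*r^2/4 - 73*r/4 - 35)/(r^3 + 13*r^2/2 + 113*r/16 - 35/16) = 4*(r - 4)/(4*r - 1)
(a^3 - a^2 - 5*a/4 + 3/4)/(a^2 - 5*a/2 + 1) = (2*a^2 - a - 3)/(2*(a - 2))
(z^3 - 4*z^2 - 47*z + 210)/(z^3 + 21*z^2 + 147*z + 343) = (z^2 - 11*z + 30)/(z^2 + 14*z + 49)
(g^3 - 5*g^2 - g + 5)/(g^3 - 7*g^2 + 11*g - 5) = (g + 1)/(g - 1)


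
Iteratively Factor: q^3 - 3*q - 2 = (q + 1)*(q^2 - q - 2) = (q + 1)^2*(q - 2)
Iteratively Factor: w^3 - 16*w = (w - 4)*(w^2 + 4*w) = (w - 4)*(w + 4)*(w)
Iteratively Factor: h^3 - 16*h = (h + 4)*(h^2 - 4*h) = h*(h + 4)*(h - 4)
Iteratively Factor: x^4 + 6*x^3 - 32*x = (x - 2)*(x^3 + 8*x^2 + 16*x) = (x - 2)*(x + 4)*(x^2 + 4*x) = (x - 2)*(x + 4)^2*(x)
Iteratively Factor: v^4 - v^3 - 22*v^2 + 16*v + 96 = (v + 4)*(v^3 - 5*v^2 - 2*v + 24) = (v - 3)*(v + 4)*(v^2 - 2*v - 8) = (v - 3)*(v + 2)*(v + 4)*(v - 4)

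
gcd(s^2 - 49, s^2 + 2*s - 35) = s + 7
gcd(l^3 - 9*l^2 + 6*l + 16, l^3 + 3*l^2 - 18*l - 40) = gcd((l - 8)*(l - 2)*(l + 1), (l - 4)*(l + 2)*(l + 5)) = 1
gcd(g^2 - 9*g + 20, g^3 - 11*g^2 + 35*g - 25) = g - 5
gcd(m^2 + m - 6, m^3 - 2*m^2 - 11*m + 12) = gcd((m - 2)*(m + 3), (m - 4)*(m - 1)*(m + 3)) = m + 3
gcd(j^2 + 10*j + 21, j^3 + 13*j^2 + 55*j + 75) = j + 3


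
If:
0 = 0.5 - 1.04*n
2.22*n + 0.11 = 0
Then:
No Solution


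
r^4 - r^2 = r^2*(r - 1)*(r + 1)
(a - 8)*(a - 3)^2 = a^3 - 14*a^2 + 57*a - 72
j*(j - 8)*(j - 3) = j^3 - 11*j^2 + 24*j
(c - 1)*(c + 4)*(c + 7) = c^3 + 10*c^2 + 17*c - 28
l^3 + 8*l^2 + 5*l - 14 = (l - 1)*(l + 2)*(l + 7)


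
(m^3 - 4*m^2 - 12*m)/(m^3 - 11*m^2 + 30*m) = (m + 2)/(m - 5)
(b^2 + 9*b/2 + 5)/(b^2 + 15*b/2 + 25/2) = (b + 2)/(b + 5)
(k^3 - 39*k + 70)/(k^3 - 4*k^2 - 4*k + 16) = (k^2 + 2*k - 35)/(k^2 - 2*k - 8)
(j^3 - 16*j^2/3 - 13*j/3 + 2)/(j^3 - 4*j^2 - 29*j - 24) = (j^2 - 19*j/3 + 2)/(j^2 - 5*j - 24)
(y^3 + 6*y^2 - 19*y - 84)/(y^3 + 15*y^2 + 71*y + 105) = (y - 4)/(y + 5)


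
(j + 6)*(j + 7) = j^2 + 13*j + 42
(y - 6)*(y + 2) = y^2 - 4*y - 12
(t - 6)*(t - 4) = t^2 - 10*t + 24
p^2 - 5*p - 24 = (p - 8)*(p + 3)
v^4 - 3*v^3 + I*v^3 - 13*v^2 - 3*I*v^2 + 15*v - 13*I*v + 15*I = (v - 5)*(v - 1)*(v + 3)*(v + I)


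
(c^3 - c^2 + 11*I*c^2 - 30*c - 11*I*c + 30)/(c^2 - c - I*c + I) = (c^2 + 11*I*c - 30)/(c - I)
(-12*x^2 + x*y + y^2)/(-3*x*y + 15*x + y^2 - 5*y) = (4*x + y)/(y - 5)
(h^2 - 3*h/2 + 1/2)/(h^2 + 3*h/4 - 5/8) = 4*(h - 1)/(4*h + 5)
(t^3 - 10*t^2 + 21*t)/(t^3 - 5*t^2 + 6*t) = (t - 7)/(t - 2)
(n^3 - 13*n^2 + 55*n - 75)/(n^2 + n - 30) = (n^2 - 8*n + 15)/(n + 6)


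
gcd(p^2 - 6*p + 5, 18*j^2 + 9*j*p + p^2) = 1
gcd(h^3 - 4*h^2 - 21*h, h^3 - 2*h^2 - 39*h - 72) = h + 3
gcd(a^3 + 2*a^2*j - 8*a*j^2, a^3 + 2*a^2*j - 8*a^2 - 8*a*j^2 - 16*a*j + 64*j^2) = a^2 + 2*a*j - 8*j^2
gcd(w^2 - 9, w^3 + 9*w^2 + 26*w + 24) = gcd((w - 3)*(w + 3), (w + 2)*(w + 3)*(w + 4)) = w + 3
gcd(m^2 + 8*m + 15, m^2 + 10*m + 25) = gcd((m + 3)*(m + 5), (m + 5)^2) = m + 5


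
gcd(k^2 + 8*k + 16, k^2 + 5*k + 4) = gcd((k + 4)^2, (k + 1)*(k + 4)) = k + 4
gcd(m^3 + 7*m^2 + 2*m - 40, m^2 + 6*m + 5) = m + 5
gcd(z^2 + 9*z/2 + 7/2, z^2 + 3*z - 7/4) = z + 7/2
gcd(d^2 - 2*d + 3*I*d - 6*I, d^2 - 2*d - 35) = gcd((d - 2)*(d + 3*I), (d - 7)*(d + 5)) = 1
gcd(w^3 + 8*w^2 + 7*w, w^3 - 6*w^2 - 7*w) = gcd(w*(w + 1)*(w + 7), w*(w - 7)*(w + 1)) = w^2 + w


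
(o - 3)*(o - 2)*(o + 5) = o^3 - 19*o + 30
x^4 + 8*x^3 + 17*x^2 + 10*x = x*(x + 1)*(x + 2)*(x + 5)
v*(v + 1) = v^2 + v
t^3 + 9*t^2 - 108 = (t - 3)*(t + 6)^2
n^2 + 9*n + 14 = (n + 2)*(n + 7)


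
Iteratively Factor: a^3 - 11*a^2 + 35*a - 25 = (a - 1)*(a^2 - 10*a + 25) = (a - 5)*(a - 1)*(a - 5)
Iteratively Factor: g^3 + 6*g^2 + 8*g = (g + 2)*(g^2 + 4*g) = (g + 2)*(g + 4)*(g)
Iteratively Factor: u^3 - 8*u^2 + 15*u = (u)*(u^2 - 8*u + 15) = u*(u - 3)*(u - 5)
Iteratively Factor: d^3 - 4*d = (d)*(d^2 - 4) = d*(d - 2)*(d + 2)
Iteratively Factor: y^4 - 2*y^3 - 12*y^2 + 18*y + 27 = (y + 3)*(y^3 - 5*y^2 + 3*y + 9) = (y - 3)*(y + 3)*(y^2 - 2*y - 3) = (y - 3)^2*(y + 3)*(y + 1)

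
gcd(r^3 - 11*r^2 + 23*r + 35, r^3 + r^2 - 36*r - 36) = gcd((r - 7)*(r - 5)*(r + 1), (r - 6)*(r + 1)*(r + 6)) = r + 1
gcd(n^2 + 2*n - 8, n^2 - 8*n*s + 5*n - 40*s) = 1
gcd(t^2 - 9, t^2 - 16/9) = 1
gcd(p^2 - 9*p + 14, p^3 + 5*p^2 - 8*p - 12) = p - 2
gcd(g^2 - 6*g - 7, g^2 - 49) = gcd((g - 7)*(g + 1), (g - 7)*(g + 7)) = g - 7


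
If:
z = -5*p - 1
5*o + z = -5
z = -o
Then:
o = -5/4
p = -9/20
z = 5/4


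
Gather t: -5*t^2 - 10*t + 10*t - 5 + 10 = 5 - 5*t^2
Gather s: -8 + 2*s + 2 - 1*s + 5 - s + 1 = 0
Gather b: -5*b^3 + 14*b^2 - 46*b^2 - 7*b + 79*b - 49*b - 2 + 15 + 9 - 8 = -5*b^3 - 32*b^2 + 23*b + 14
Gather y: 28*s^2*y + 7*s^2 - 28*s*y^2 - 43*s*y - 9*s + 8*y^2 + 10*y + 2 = 7*s^2 - 9*s + y^2*(8 - 28*s) + y*(28*s^2 - 43*s + 10) + 2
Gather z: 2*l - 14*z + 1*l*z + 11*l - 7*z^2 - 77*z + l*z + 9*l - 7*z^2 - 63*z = 22*l - 14*z^2 + z*(2*l - 154)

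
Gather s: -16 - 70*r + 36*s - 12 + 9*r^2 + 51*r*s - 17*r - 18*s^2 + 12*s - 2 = 9*r^2 - 87*r - 18*s^2 + s*(51*r + 48) - 30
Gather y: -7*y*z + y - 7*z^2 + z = y*(1 - 7*z) - 7*z^2 + z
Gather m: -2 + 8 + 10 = 16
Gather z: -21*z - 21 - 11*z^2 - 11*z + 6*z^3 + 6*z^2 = 6*z^3 - 5*z^2 - 32*z - 21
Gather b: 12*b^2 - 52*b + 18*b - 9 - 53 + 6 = 12*b^2 - 34*b - 56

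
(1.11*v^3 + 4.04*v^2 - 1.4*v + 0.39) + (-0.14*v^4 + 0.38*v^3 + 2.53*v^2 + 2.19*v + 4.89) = -0.14*v^4 + 1.49*v^3 + 6.57*v^2 + 0.79*v + 5.28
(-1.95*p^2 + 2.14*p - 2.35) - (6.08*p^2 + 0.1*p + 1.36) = -8.03*p^2 + 2.04*p - 3.71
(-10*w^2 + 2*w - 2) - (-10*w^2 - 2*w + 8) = 4*w - 10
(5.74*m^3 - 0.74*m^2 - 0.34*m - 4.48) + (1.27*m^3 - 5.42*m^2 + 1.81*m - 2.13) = 7.01*m^3 - 6.16*m^2 + 1.47*m - 6.61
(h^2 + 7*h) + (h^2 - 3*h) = 2*h^2 + 4*h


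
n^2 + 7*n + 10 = (n + 2)*(n + 5)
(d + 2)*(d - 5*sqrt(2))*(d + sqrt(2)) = d^3 - 4*sqrt(2)*d^2 + 2*d^2 - 8*sqrt(2)*d - 10*d - 20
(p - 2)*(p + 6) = p^2 + 4*p - 12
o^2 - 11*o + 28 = (o - 7)*(o - 4)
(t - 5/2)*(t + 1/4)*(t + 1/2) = t^3 - 7*t^2/4 - 7*t/4 - 5/16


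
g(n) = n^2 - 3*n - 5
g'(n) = 2*n - 3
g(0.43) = -6.11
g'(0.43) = -2.14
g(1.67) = -7.22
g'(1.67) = 0.34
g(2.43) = -6.39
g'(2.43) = 1.86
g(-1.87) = 4.11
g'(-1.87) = -6.74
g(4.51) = 1.81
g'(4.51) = 6.02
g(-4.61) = 30.08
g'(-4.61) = -12.22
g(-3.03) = 13.27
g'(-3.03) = -9.06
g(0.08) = -5.23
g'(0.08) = -2.84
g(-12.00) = 175.00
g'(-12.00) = -27.00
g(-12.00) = 175.00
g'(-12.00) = -27.00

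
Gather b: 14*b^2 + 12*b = 14*b^2 + 12*b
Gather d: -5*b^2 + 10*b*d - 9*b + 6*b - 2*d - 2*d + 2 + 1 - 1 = -5*b^2 - 3*b + d*(10*b - 4) + 2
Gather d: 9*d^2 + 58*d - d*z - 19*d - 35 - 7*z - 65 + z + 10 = 9*d^2 + d*(39 - z) - 6*z - 90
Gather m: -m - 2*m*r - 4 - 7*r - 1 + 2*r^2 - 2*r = m*(-2*r - 1) + 2*r^2 - 9*r - 5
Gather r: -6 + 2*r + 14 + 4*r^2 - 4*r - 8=4*r^2 - 2*r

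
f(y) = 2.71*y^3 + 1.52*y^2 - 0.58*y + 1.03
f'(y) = 8.13*y^2 + 3.04*y - 0.58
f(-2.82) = -46.02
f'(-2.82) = 55.50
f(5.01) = 377.06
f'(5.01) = 218.71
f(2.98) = 84.52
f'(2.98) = 80.68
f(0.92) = 3.89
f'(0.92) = 9.10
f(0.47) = 1.37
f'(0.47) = 2.64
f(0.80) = 2.93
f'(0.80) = 7.06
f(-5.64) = -433.54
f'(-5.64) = 240.89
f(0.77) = 2.72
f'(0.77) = 6.58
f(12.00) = 4895.83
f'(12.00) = 1206.62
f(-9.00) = -1846.22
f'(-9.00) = 630.59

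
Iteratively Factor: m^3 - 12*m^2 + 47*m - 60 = (m - 5)*(m^2 - 7*m + 12) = (m - 5)*(m - 4)*(m - 3)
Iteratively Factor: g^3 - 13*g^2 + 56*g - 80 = (g - 4)*(g^2 - 9*g + 20) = (g - 5)*(g - 4)*(g - 4)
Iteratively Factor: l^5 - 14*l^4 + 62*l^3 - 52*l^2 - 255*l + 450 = (l - 5)*(l^4 - 9*l^3 + 17*l^2 + 33*l - 90) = (l - 5)^2*(l^3 - 4*l^2 - 3*l + 18) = (l - 5)^2*(l + 2)*(l^2 - 6*l + 9) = (l - 5)^2*(l - 3)*(l + 2)*(l - 3)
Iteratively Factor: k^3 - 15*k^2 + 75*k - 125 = (k - 5)*(k^2 - 10*k + 25) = (k - 5)^2*(k - 5)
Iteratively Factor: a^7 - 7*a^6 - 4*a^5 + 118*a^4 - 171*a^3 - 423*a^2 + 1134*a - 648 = (a + 3)*(a^6 - 10*a^5 + 26*a^4 + 40*a^3 - 291*a^2 + 450*a - 216) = (a - 3)*(a + 3)*(a^5 - 7*a^4 + 5*a^3 + 55*a^2 - 126*a + 72) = (a - 3)^2*(a + 3)*(a^4 - 4*a^3 - 7*a^2 + 34*a - 24) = (a - 4)*(a - 3)^2*(a + 3)*(a^3 - 7*a + 6) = (a - 4)*(a - 3)^2*(a - 2)*(a + 3)*(a^2 + 2*a - 3) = (a - 4)*(a - 3)^2*(a - 2)*(a + 3)^2*(a - 1)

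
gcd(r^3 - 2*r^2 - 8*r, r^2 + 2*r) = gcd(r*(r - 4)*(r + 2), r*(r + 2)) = r^2 + 2*r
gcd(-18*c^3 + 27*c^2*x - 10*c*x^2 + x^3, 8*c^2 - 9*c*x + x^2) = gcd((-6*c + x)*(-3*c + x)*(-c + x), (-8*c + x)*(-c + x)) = -c + x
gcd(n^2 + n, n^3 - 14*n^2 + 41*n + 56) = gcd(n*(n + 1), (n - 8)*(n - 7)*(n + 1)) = n + 1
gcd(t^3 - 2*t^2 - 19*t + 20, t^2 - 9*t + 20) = t - 5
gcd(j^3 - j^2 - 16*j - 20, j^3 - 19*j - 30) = j^2 - 3*j - 10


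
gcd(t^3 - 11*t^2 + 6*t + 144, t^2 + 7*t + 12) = t + 3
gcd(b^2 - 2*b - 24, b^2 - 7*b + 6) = b - 6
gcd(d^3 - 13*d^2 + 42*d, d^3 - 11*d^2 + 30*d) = d^2 - 6*d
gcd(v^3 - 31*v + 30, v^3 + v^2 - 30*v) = v^2 + v - 30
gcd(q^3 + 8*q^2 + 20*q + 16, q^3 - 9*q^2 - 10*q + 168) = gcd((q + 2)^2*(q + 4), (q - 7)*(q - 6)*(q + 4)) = q + 4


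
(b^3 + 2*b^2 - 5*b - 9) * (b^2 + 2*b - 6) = b^5 + 4*b^4 - 7*b^3 - 31*b^2 + 12*b + 54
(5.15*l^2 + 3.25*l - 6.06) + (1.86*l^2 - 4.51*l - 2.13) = 7.01*l^2 - 1.26*l - 8.19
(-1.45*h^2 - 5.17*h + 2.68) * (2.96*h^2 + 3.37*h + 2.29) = -4.292*h^4 - 20.1897*h^3 - 12.8106*h^2 - 2.8077*h + 6.1372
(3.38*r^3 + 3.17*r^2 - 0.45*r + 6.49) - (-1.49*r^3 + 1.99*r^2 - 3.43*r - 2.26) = 4.87*r^3 + 1.18*r^2 + 2.98*r + 8.75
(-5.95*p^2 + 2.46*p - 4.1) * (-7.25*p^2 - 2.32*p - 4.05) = 43.1375*p^4 - 4.031*p^3 + 48.1153*p^2 - 0.451000000000001*p + 16.605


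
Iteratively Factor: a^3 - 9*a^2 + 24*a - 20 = (a - 2)*(a^2 - 7*a + 10) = (a - 2)^2*(a - 5)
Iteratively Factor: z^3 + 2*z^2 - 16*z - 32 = (z + 4)*(z^2 - 2*z - 8) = (z + 2)*(z + 4)*(z - 4)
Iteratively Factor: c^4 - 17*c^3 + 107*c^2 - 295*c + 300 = (c - 3)*(c^3 - 14*c^2 + 65*c - 100) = (c - 4)*(c - 3)*(c^2 - 10*c + 25) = (c - 5)*(c - 4)*(c - 3)*(c - 5)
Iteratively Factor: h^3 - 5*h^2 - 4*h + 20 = (h + 2)*(h^2 - 7*h + 10) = (h - 5)*(h + 2)*(h - 2)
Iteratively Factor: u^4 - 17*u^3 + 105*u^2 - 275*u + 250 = (u - 2)*(u^3 - 15*u^2 + 75*u - 125) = (u - 5)*(u - 2)*(u^2 - 10*u + 25) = (u - 5)^2*(u - 2)*(u - 5)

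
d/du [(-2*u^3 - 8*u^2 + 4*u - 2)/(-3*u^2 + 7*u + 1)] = 2*(3*u^4 - 14*u^3 - 25*u^2 - 14*u + 9)/(9*u^4 - 42*u^3 + 43*u^2 + 14*u + 1)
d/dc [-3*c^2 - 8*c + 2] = -6*c - 8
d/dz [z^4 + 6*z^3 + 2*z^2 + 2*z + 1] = 4*z^3 + 18*z^2 + 4*z + 2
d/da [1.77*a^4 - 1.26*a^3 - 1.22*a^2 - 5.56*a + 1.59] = 7.08*a^3 - 3.78*a^2 - 2.44*a - 5.56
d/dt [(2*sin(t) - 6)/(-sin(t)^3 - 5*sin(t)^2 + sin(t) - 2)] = 8*(-58*sin(2*t) - sin(4*t) + 4*cos(3*t))/(-sin(t) - sin(3*t) - 10*cos(2*t) + 18)^2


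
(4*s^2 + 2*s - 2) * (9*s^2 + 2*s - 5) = 36*s^4 + 26*s^3 - 34*s^2 - 14*s + 10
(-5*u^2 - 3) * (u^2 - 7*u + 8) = -5*u^4 + 35*u^3 - 43*u^2 + 21*u - 24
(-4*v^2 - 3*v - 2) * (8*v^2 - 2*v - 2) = -32*v^4 - 16*v^3 - 2*v^2 + 10*v + 4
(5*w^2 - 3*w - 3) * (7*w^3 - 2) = 35*w^5 - 21*w^4 - 21*w^3 - 10*w^2 + 6*w + 6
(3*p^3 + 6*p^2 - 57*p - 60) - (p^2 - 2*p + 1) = 3*p^3 + 5*p^2 - 55*p - 61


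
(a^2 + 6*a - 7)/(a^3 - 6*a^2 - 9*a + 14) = (a + 7)/(a^2 - 5*a - 14)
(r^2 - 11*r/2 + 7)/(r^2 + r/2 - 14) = (r - 2)/(r + 4)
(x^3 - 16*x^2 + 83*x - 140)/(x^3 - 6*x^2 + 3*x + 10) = (x^2 - 11*x + 28)/(x^2 - x - 2)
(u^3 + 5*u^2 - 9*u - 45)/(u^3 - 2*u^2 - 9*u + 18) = (u + 5)/(u - 2)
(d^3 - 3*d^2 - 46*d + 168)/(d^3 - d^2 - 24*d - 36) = (d^2 + 3*d - 28)/(d^2 + 5*d + 6)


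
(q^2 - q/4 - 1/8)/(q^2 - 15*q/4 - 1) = (q - 1/2)/(q - 4)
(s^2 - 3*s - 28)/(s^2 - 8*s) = (s^2 - 3*s - 28)/(s*(s - 8))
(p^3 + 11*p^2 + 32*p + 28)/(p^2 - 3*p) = (p^3 + 11*p^2 + 32*p + 28)/(p*(p - 3))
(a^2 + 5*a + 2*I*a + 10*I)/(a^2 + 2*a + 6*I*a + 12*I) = (a^2 + a*(5 + 2*I) + 10*I)/(a^2 + a*(2 + 6*I) + 12*I)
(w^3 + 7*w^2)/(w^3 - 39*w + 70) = w^2/(w^2 - 7*w + 10)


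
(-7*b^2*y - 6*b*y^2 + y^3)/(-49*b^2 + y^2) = y*(b + y)/(7*b + y)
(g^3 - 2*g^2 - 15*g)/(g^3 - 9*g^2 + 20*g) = (g + 3)/(g - 4)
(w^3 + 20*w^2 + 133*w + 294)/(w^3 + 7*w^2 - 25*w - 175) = (w^2 + 13*w + 42)/(w^2 - 25)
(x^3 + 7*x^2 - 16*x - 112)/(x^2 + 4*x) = x + 3 - 28/x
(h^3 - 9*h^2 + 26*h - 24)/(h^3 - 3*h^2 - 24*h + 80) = (h^2 - 5*h + 6)/(h^2 + h - 20)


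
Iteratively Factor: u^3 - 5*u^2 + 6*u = (u)*(u^2 - 5*u + 6) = u*(u - 2)*(u - 3)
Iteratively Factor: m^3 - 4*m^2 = (m)*(m^2 - 4*m) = m^2*(m - 4)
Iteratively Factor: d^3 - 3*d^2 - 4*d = (d + 1)*(d^2 - 4*d) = (d - 4)*(d + 1)*(d)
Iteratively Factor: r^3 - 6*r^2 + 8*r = (r - 4)*(r^2 - 2*r) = r*(r - 4)*(r - 2)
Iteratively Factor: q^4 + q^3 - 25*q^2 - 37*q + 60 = (q + 3)*(q^3 - 2*q^2 - 19*q + 20) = (q - 5)*(q + 3)*(q^2 + 3*q - 4) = (q - 5)*(q + 3)*(q + 4)*(q - 1)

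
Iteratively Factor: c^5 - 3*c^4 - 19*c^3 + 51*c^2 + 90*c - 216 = (c - 3)*(c^4 - 19*c^2 - 6*c + 72) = (c - 4)*(c - 3)*(c^3 + 4*c^2 - 3*c - 18) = (c - 4)*(c - 3)*(c + 3)*(c^2 + c - 6) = (c - 4)*(c - 3)*(c + 3)^2*(c - 2)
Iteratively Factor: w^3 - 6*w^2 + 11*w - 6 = (w - 1)*(w^2 - 5*w + 6) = (w - 2)*(w - 1)*(w - 3)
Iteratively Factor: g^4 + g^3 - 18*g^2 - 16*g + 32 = (g + 4)*(g^3 - 3*g^2 - 6*g + 8) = (g - 1)*(g + 4)*(g^2 - 2*g - 8) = (g - 4)*(g - 1)*(g + 4)*(g + 2)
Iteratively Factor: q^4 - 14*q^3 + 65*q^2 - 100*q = (q - 5)*(q^3 - 9*q^2 + 20*q) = (q - 5)*(q - 4)*(q^2 - 5*q) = (q - 5)^2*(q - 4)*(q)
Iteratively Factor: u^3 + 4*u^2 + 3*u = (u + 3)*(u^2 + u) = u*(u + 3)*(u + 1)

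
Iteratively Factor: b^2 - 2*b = (b - 2)*(b)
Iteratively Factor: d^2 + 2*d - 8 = (d + 4)*(d - 2)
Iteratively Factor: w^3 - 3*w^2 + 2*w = (w - 2)*(w^2 - w) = w*(w - 2)*(w - 1)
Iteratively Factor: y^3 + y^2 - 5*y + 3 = (y + 3)*(y^2 - 2*y + 1) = (y - 1)*(y + 3)*(y - 1)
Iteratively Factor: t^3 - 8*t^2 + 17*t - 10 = (t - 5)*(t^2 - 3*t + 2) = (t - 5)*(t - 1)*(t - 2)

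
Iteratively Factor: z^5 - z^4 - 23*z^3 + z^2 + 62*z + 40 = (z + 1)*(z^4 - 2*z^3 - 21*z^2 + 22*z + 40) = (z - 5)*(z + 1)*(z^3 + 3*z^2 - 6*z - 8) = (z - 5)*(z + 1)*(z + 4)*(z^2 - z - 2) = (z - 5)*(z - 2)*(z + 1)*(z + 4)*(z + 1)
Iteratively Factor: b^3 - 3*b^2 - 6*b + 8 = (b - 1)*(b^2 - 2*b - 8) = (b - 4)*(b - 1)*(b + 2)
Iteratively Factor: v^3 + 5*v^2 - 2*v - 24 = (v + 3)*(v^2 + 2*v - 8) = (v - 2)*(v + 3)*(v + 4)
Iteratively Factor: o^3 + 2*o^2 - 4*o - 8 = (o + 2)*(o^2 - 4) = (o + 2)^2*(o - 2)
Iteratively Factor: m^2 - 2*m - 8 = (m + 2)*(m - 4)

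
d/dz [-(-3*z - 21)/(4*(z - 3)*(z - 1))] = 3*(-z^2 - 14*z + 31)/(4*(z^4 - 8*z^3 + 22*z^2 - 24*z + 9))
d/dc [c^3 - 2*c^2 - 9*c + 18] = 3*c^2 - 4*c - 9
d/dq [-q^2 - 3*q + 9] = -2*q - 3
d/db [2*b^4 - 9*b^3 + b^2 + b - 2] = 8*b^3 - 27*b^2 + 2*b + 1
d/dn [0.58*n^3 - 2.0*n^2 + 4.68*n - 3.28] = 1.74*n^2 - 4.0*n + 4.68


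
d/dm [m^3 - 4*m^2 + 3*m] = 3*m^2 - 8*m + 3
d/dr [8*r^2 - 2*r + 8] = 16*r - 2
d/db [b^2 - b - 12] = 2*b - 1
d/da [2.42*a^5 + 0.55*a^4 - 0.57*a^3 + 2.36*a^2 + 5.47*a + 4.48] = 12.1*a^4 + 2.2*a^3 - 1.71*a^2 + 4.72*a + 5.47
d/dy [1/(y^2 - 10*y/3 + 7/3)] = 6*(5 - 3*y)/(3*y^2 - 10*y + 7)^2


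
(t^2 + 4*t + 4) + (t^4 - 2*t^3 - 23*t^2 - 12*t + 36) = t^4 - 2*t^3 - 22*t^2 - 8*t + 40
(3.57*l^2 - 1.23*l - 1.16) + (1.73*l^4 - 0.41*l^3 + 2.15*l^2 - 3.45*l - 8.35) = 1.73*l^4 - 0.41*l^3 + 5.72*l^2 - 4.68*l - 9.51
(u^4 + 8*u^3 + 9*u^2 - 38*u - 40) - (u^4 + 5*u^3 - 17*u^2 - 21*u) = 3*u^3 + 26*u^2 - 17*u - 40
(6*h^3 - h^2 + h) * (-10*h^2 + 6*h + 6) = -60*h^5 + 46*h^4 + 20*h^3 + 6*h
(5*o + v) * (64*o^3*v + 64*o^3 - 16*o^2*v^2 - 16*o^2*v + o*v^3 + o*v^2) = 320*o^4*v + 320*o^4 - 16*o^3*v^2 - 16*o^3*v - 11*o^2*v^3 - 11*o^2*v^2 + o*v^4 + o*v^3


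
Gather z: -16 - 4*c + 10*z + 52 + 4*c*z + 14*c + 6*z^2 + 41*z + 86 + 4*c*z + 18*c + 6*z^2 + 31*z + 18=28*c + 12*z^2 + z*(8*c + 82) + 140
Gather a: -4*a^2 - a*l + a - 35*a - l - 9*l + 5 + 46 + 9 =-4*a^2 + a*(-l - 34) - 10*l + 60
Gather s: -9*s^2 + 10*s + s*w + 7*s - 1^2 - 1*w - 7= -9*s^2 + s*(w + 17) - w - 8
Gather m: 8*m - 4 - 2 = 8*m - 6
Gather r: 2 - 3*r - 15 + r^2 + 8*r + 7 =r^2 + 5*r - 6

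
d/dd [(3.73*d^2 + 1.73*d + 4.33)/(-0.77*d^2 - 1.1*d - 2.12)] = (-2.7709*d^2 - 9.147*d + 1.0954)/(0.5929*d^4 + 1.694*d^3 + 4.4748*d^2 + 4.664*d + 4.4944)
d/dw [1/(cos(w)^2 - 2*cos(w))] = 2*(-sin(w)/cos(w)^2 + tan(w))/(cos(w) - 2)^2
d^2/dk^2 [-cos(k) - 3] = cos(k)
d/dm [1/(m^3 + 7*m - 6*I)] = (-3*m^2 - 7)/(m^3 + 7*m - 6*I)^2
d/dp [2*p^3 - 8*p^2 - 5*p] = 6*p^2 - 16*p - 5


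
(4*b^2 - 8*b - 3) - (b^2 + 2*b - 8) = 3*b^2 - 10*b + 5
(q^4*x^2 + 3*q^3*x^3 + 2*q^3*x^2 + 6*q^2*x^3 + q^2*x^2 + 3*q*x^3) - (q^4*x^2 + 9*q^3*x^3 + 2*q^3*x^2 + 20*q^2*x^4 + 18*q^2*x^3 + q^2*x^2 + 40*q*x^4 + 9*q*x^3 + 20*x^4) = -6*q^3*x^3 - 20*q^2*x^4 - 12*q^2*x^3 - 40*q*x^4 - 6*q*x^3 - 20*x^4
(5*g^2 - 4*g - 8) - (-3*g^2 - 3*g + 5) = 8*g^2 - g - 13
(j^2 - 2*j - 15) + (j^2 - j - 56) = 2*j^2 - 3*j - 71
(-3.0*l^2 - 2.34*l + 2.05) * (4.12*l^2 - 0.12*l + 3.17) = -12.36*l^4 - 9.2808*l^3 - 0.7832*l^2 - 7.6638*l + 6.4985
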